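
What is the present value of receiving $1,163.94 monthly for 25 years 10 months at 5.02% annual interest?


Present value of an ordinary annuity: PV = PMT × (1 − (1 + r)^(−n)) / r
Monthly rate r = 0.0502/12 ≈ 0.00418333, n = 310
PV = $1,163.94 × (1 − (1 + 0.0502/12)^(−310)) / (0.0502/12)
PV = $1,163.94 × 173.513135
PV = $201,958.88

PV = PMT × (1-(1+r)^(-n))/r = $201,958.88


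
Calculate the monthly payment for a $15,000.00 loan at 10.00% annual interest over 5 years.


Loan payment formula: PMT = PV × r / (1 − (1 + r)^(−n))
Monthly rate r = 0.1/12 ≈ 0.00833333, n = 60 months
Denominator: 1 − (1 + 0.1/12)^(−60) = 0.392211
PMT = $15,000.00 × (0.1/12) / 0.392211
PMT = $318.71 per month

PMT = PV × r / (1-(1+r)^(-n)) = $318.71/month


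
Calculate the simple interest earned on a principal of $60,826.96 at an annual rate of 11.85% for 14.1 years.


Simple interest formula: I = P × r × t
I = $60,826.96 × 0.1185 × 14.1
I = $101,632.73

I = P × r × t = $101,632.73


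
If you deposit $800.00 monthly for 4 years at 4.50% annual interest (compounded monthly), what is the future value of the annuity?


Future value of an ordinary annuity: FV = PMT × ((1 + r)^n − 1) / r
Monthly rate r = 0.045/12 = 0.00375, n = 48
FV = $800.00 × ((1 + 0.045/12)^48 − 1) / (0.045/12)
FV = $800.00 × 52.483834
FV = $41,987.07

FV = PMT × ((1+r)^n - 1)/r = $41,987.07


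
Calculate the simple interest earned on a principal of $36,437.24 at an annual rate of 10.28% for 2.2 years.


Simple interest formula: I = P × r × t
I = $36,437.24 × 0.1028 × 2.2
I = $8,240.65

I = P × r × t = $8,240.65


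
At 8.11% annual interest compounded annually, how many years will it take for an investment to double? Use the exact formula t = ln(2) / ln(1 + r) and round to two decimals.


Doubling condition: (1 + r)^t = 2
Take ln of both sides: t × ln(1 + r) = ln(2)
t = ln(2) / ln(1 + r)
t = 0.693147 / 0.077979
t = 8.89

t = ln(2) / ln(1 + r) = 8.89 years


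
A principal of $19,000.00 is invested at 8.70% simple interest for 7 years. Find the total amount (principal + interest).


Total amount formula: A = P(1 + rt) = P + P·r·t
Interest: I = P × r × t = $19,000.00 × 0.087 × 7 = $11,571.00
A = P + I = $19,000.00 + $11,571.00 = $30,571.00

A = P + I = P(1 + rt) = $30,571.00


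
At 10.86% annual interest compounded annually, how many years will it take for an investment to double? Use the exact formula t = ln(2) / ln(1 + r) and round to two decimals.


Doubling condition: (1 + r)^t = 2
Take ln of both sides: t × ln(1 + r) = ln(2)
t = ln(2) / ln(1 + r)
t = 0.693147 / 0.103098
t = 6.72

t = ln(2) / ln(1 + r) = 6.72 years


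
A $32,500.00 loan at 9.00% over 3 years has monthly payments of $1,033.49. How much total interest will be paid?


Total paid over the life of the loan = PMT × n.
Total paid = $1,033.49 × 36 = $37,205.64
Total interest = total paid − principal = $37,205.64 − $32,500.00 = $4,705.64

Total interest = (PMT × n) - PV = $4,705.64


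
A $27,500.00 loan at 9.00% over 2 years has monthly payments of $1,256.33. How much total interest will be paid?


Total paid over the life of the loan = PMT × n.
Total paid = $1,256.33 × 24 = $30,151.92
Total interest = total paid − principal = $30,151.92 − $27,500.00 = $2,651.92

Total interest = (PMT × n) - PV = $2,651.92


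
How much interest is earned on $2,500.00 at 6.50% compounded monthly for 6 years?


Compound interest earned = final amount − principal.
A = P(1 + r/n)^(nt) = $2,500.00 × (1 + 0.065/12)^(12 × 6) = $3,688.57
Interest = A − P = $3,688.57 − $2,500.00 = $1,188.57

Interest = A - P = $1,188.57


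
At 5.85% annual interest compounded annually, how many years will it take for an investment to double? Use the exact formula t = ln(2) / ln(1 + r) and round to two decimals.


Doubling condition: (1 + r)^t = 2
Take ln of both sides: t × ln(1 + r) = ln(2)
t = ln(2) / ln(1 + r)
t = 0.693147 / 0.056853
t = 12.19

t = ln(2) / ln(1 + r) = 12.19 years


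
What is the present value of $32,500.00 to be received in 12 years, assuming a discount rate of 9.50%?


Present value formula: PV = FV / (1 + r)^t
PV = $32,500.00 / (1 + 0.095)^12
PV = $32,500.00 / 2.971457
PV = $10,937.40

PV = FV / (1 + r)^t = $10,937.40


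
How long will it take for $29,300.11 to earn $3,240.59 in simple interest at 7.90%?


Rearrange the simple interest formula for t:
I = P × r × t  ⇒  t = I / (P × r)
t = $3,240.59 / ($29,300.11 × 0.079)
t = 1.4

t = I/(P×r) = 1.4 years


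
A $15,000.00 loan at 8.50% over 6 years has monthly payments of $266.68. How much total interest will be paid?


Total paid over the life of the loan = PMT × n.
Total paid = $266.68 × 72 = $19,200.96
Total interest = total paid − principal = $19,200.96 − $15,000.00 = $4,200.96

Total interest = (PMT × n) - PV = $4,200.96


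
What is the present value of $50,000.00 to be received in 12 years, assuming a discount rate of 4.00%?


Present value formula: PV = FV / (1 + r)^t
PV = $50,000.00 / (1 + 0.04)^12
PV = $50,000.00 / 1.6010322
PV = $31,229.85

PV = FV / (1 + r)^t = $31,229.85


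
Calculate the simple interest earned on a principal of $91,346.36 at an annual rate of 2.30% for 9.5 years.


Simple interest formula: I = P × r × t
I = $91,346.36 × 0.023 × 9.5
I = $19,959.18

I = P × r × t = $19,959.18


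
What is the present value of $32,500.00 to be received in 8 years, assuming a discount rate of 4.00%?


Present value formula: PV = FV / (1 + r)^t
PV = $32,500.00 / (1 + 0.04)^8
PV = $32,500.00 / 1.368569
PV = $23,747.43

PV = FV / (1 + r)^t = $23,747.43


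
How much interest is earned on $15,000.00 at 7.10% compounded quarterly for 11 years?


Compound interest earned = final amount − principal.
A = P(1 + r/n)^(nt) = $15,000.00 × (1 + 0.071/4)^(4 × 11) = $32,531.20
Interest = A − P = $32,531.20 − $15,000.00 = $17,531.20

Interest = A - P = $17,531.20


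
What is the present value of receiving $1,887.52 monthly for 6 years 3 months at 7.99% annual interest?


Present value of an ordinary annuity: PV = PMT × (1 − (1 + r)^(−n)) / r
Monthly rate r = 0.0799/12 ≈ 0.00665833, n = 75
PV = $1,887.52 × (1 − (1 + 0.0799/12)^(−75)) / (0.0799/12)
PV = $1,887.52 × 58.886324
PV = $111,149.11

PV = PMT × (1-(1+r)^(-n))/r = $111,149.11


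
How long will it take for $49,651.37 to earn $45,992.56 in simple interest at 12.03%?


Rearrange the simple interest formula for t:
I = P × r × t  ⇒  t = I / (P × r)
t = $45,992.56 / ($49,651.37 × 0.1203)
t = 7.7

t = I/(P×r) = 7.7 years


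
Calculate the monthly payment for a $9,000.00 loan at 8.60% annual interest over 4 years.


Loan payment formula: PMT = PV × r / (1 − (1 + r)^(−n))
Monthly rate r = 0.086/12 ≈ 0.00716667, n = 48 months
Denominator: 1 − (1 + 0.086/12)^(−48) = 0.290201
PMT = $9,000.00 × (0.086/12) / 0.290201
PMT = $222.26 per month

PMT = PV × r / (1-(1+r)^(-n)) = $222.26/month


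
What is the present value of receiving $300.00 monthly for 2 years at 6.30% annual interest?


Present value of an ordinary annuity: PV = PMT × (1 − (1 + r)^(−n)) / r
Monthly rate r = 0.063/12 = 0.00525, n = 24
PV = $300.00 × (1 − (1 + 0.063/12)^(−24)) / (0.063/12)
PV = $300.00 × 22.494196
PV = $6,748.26

PV = PMT × (1-(1+r)^(-n))/r = $6,748.26


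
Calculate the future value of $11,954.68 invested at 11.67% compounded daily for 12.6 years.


Compound interest formula: A = P(1 + r/n)^(nt)
A = $11,954.68 × (1 + 0.1167/365)^(365 × 12.6)
Growth factor: (1 + 0.1167/365)^4599 = 4.3500398
A = $11,954.68 × 4.3500398
A = $52,003.33

A = P(1 + r/n)^(nt) = $52,003.33


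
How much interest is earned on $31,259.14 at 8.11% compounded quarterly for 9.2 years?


Compound interest earned = final amount − principal.
A = P(1 + r/n)^(nt) = $31,259.14 × (1 + 0.0811/4)^(4 × 9.2) = $65,429.21
Interest = A − P = $65,429.21 − $31,259.14 = $34,170.07

Interest = A - P = $34,170.07


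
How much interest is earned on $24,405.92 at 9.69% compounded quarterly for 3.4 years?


Compound interest earned = final amount − principal.
A = P(1 + r/n)^(nt) = $24,405.92 × (1 + 0.0969/4)^(4 × 3.4) = $33,796.54
Interest = A − P = $33,796.54 − $24,405.92 = $9,390.62

Interest = A - P = $9,390.62


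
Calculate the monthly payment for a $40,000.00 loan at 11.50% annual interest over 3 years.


Loan payment formula: PMT = PV × r / (1 − (1 + r)^(−n))
Monthly rate r = 0.115/12 ≈ 0.00958333, n = 36 months
Denominator: 1 − (1 + 0.115/12)^(−36) = 0.290615
PMT = $40,000.00 × (0.115/12) / 0.290615
PMT = $1,319.04 per month

PMT = PV × r / (1-(1+r)^(-n)) = $1,319.04/month


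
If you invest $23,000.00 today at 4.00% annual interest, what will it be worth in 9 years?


Future value formula: FV = PV × (1 + r)^t
FV = $23,000.00 × (1 + 0.04)^9
FV = $23,000.00 × 1.4233118
FV = $32,736.17

FV = PV × (1 + r)^t = $32,736.17


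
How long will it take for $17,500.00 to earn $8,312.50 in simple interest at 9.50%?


Rearrange the simple interest formula for t:
I = P × r × t  ⇒  t = I / (P × r)
t = $8,312.50 / ($17,500.00 × 0.095)
t = 5

t = I/(P×r) = 5 years


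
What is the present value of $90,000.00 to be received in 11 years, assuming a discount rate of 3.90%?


Present value formula: PV = FV / (1 + r)^t
PV = $90,000.00 / (1 + 0.039)^11
PV = $90,000.00 / 1.5232494
PV = $59,084.22

PV = FV / (1 + r)^t = $59,084.22


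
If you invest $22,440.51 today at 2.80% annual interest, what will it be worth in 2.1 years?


Future value formula: FV = PV × (1 + r)^t
FV = $22,440.51 × (1 + 0.028)^2.1
FV = $22,440.51 × 1.0597064
FV = $23,780.35

FV = PV × (1 + r)^t = $23,780.35


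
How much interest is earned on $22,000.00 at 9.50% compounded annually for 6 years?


Compound interest earned = final amount − principal.
A = P(1 + r/n)^(nt) = $22,000.00 × (1 + 0.095/1)^(1 × 6) = $37,923.41
Interest = A − P = $37,923.41 − $22,000.00 = $15,923.41

Interest = A - P = $15,923.41


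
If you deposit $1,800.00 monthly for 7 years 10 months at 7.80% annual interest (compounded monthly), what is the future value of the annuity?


Future value of an ordinary annuity: FV = PMT × ((1 + r)^n − 1) / r
Monthly rate r = 0.078/12 = 0.0065, n = 94
FV = $1,800.00 × ((1 + 0.078/12)^94 − 1) / (0.078/12)
FV = $1,800.00 × 129.020590
FV = $232,237.06

FV = PMT × ((1+r)^n - 1)/r = $232,237.06


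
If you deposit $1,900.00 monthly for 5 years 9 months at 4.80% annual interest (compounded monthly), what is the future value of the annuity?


Future value of an ordinary annuity: FV = PMT × ((1 + r)^n − 1) / r
Monthly rate r = 0.048/12 = 0.004, n = 69
FV = $1,900.00 × ((1 + 0.048/12)^69 − 1) / (0.048/12)
FV = $1,900.00 × 79.280636
FV = $150,633.21

FV = PMT × ((1+r)^n - 1)/r = $150,633.21


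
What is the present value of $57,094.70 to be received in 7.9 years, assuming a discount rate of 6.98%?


Present value formula: PV = FV / (1 + r)^t
PV = $57,094.70 / (1 + 0.0698)^7.9
PV = $57,094.70 / 1.704082
PV = $33,504.67

PV = FV / (1 + r)^t = $33,504.67


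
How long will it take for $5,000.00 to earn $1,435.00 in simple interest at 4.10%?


Rearrange the simple interest formula for t:
I = P × r × t  ⇒  t = I / (P × r)
t = $1,435.00 / ($5,000.00 × 0.041)
t = 7

t = I/(P×r) = 7 years


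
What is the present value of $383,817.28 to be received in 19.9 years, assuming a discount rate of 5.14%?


Present value formula: PV = FV / (1 + r)^t
PV = $383,817.28 / (1 + 0.0514)^19.9
PV = $383,817.28 / 2.7113317
PV = $141,560.43

PV = FV / (1 + r)^t = $141,560.43


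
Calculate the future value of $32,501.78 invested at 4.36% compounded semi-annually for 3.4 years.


Compound interest formula: A = P(1 + r/n)^(nt)
A = $32,501.78 × (1 + 0.0436/2)^(2 × 3.4)
Growth factor: (1 + 0.0436/2)^6.8 = 1.1579455
A = $32,501.78 × 1.1579455
A = $37,635.29

A = P(1 + r/n)^(nt) = $37,635.29


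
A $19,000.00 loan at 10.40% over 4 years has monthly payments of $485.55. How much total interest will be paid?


Total paid over the life of the loan = PMT × n.
Total paid = $485.55 × 48 = $23,306.40
Total interest = total paid − principal = $23,306.40 − $19,000.00 = $4,306.40

Total interest = (PMT × n) - PV = $4,306.40


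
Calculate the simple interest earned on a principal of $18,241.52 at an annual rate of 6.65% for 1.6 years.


Simple interest formula: I = P × r × t
I = $18,241.52 × 0.0665 × 1.6
I = $1,940.90

I = P × r × t = $1,940.90


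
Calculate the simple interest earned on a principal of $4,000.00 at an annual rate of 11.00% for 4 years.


Simple interest formula: I = P × r × t
I = $4,000.00 × 0.11 × 4
I = $1,760.00

I = P × r × t = $1,760.00


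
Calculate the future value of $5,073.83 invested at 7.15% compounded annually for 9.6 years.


Compound interest formula: A = P(1 + r/n)^(nt)
A = $5,073.83 × (1 + 0.0715/1)^(1 × 9.6)
Growth factor: (1 + 0.0715/1)^9.6 = 1.940550
A = $5,073.83 × 1.940550
A = $9,846.02

A = P(1 + r/n)^(nt) = $9,846.02


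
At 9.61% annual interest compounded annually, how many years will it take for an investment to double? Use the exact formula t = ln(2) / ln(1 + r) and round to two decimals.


Doubling condition: (1 + r)^t = 2
Take ln of both sides: t × ln(1 + r) = ln(2)
t = ln(2) / ln(1 + r)
t = 0.693147 / 0.091758
t = 7.55

t = ln(2) / ln(1 + r) = 7.55 years


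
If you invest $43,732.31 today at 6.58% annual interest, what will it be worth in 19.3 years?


Future value formula: FV = PV × (1 + r)^t
FV = $43,732.31 × (1 + 0.0658)^19.3
FV = $43,732.31 × 3.4209074
FV = $149,604.18

FV = PV × (1 + r)^t = $149,604.18


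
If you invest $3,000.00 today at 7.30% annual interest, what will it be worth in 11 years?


Future value formula: FV = PV × (1 + r)^t
FV = $3,000.00 × (1 + 0.073)^11
FV = $3,000.00 × 2.170686
FV = $6,512.06

FV = PV × (1 + r)^t = $6,512.06


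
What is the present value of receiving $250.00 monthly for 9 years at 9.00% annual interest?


Present value of an ordinary annuity: PV = PMT × (1 − (1 + r)^(−n)) / r
Monthly rate r = 0.09/12 = 0.0075, n = 108
PV = $250.00 × (1 − (1 + 0.09/12)^(−108)) / (0.09/12)
PV = $250.00 × 73.839382
PV = $18,459.85

PV = PMT × (1-(1+r)^(-n))/r = $18,459.85


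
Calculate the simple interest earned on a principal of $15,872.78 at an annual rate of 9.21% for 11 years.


Simple interest formula: I = P × r × t
I = $15,872.78 × 0.0921 × 11
I = $16,080.71

I = P × r × t = $16,080.71


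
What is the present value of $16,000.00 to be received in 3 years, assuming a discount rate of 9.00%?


Present value formula: PV = FV / (1 + r)^t
PV = $16,000.00 / (1 + 0.09)^3
PV = $16,000.00 / 1.295029
PV = $12,354.94

PV = FV / (1 + r)^t = $12,354.94


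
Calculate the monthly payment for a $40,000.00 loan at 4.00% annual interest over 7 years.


Loan payment formula: PMT = PV × r / (1 − (1 + r)^(−n))
Monthly rate r = 0.04/12 ≈ 0.00333333, n = 84 months
Denominator: 1 − (1 + 0.04/12)^(−84) = 0.243864
PMT = $40,000.00 × (0.04/12) / 0.243864
PMT = $546.75 per month

PMT = PV × r / (1-(1+r)^(-n)) = $546.75/month


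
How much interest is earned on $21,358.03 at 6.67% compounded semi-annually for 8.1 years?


Compound interest earned = final amount − principal.
A = P(1 + r/n)^(nt) = $21,358.03 × (1 + 0.0667/2)^(2 × 8.1) = $36,338.73
Interest = A − P = $36,338.73 − $21,358.03 = $14,980.70

Interest = A - P = $14,980.70


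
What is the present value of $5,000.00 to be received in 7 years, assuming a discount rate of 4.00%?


Present value formula: PV = FV / (1 + r)^t
PV = $5,000.00 / (1 + 0.04)^7
PV = $5,000.00 / 1.315932
PV = $3,799.59

PV = FV / (1 + r)^t = $3,799.59


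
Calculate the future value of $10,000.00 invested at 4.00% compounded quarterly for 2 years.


Compound interest formula: A = P(1 + r/n)^(nt)
A = $10,000.00 × (1 + 0.04/4)^(4 × 2)
Growth factor: (1 + 0.04/4)^8 = 1.082857
A = $10,000.00 × 1.082857
A = $10,828.57

A = P(1 + r/n)^(nt) = $10,828.57


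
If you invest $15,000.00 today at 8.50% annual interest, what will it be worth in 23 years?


Future value formula: FV = PV × (1 + r)^t
FV = $15,000.00 × (1 + 0.085)^23
FV = $15,000.00 × 6.5295609
FV = $97,943.41

FV = PV × (1 + r)^t = $97,943.41


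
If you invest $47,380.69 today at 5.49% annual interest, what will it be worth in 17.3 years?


Future value formula: FV = PV × (1 + r)^t
FV = $47,380.69 × (1 + 0.0549)^17.3
FV = $47,380.69 × 2.5208985
FV = $119,441.91

FV = PV × (1 + r)^t = $119,441.91


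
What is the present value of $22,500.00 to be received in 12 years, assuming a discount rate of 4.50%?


Present value formula: PV = FV / (1 + r)^t
PV = $22,500.00 / (1 + 0.045)^12
PV = $22,500.00 / 1.695881
PV = $13,267.44

PV = FV / (1 + r)^t = $13,267.44


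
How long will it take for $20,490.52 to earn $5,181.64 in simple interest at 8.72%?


Rearrange the simple interest formula for t:
I = P × r × t  ⇒  t = I / (P × r)
t = $5,181.64 / ($20,490.52 × 0.0872)
t = 2.9

t = I/(P×r) = 2.9 years


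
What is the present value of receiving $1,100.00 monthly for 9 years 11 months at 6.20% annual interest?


Present value of an ordinary annuity: PV = PMT × (1 − (1 + r)^(−n)) / r
Monthly rate r = 0.062/12 ≈ 0.00516667, n = 119
PV = $1,100.00 × (1 − (1 + 0.062/12)^(−119)) / (0.062/12)
PV = $1,100.00 × 88.724982
PV = $97,597.48

PV = PMT × (1-(1+r)^(-n))/r = $97,597.48


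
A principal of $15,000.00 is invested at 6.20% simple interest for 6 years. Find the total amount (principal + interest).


Total amount formula: A = P(1 + rt) = P + P·r·t
Interest: I = P × r × t = $15,000.00 × 0.062 × 6 = $5,580.00
A = P + I = $15,000.00 + $5,580.00 = $20,580.00

A = P + I = P(1 + rt) = $20,580.00


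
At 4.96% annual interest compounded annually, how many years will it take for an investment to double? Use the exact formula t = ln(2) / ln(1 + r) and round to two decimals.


Doubling condition: (1 + r)^t = 2
Take ln of both sides: t × ln(1 + r) = ln(2)
t = ln(2) / ln(1 + r)
t = 0.693147 / 0.048409
t = 14.32

t = ln(2) / ln(1 + r) = 14.32 years


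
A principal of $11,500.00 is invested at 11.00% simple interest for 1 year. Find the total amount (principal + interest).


Total amount formula: A = P(1 + rt) = P + P·r·t
Interest: I = P × r × t = $11,500.00 × 0.11 × 1 = $1,265.00
A = P + I = $11,500.00 + $1,265.00 = $12,765.00

A = P + I = P(1 + rt) = $12,765.00


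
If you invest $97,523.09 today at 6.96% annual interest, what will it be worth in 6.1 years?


Future value formula: FV = PV × (1 + r)^t
FV = $97,523.09 × (1 + 0.0696)^6.1
FV = $97,523.09 × 1.5074763
FV = $147,013.75

FV = PV × (1 + r)^t = $147,013.75


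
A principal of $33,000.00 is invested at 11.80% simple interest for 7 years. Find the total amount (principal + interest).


Total amount formula: A = P(1 + rt) = P + P·r·t
Interest: I = P × r × t = $33,000.00 × 0.118 × 7 = $27,258.00
A = P + I = $33,000.00 + $27,258.00 = $60,258.00

A = P + I = P(1 + rt) = $60,258.00


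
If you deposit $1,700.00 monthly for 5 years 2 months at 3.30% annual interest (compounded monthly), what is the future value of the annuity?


Future value of an ordinary annuity: FV = PMT × ((1 + r)^n − 1) / r
Monthly rate r = 0.033/12 = 0.00275, n = 62
FV = $1,700.00 × ((1 + 0.033/12)^62 − 1) / (0.033/12)
FV = $1,700.00 × 67.498245
FV = $114,747.02

FV = PMT × ((1+r)^n - 1)/r = $114,747.02


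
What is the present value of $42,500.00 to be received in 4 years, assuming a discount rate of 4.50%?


Present value formula: PV = FV / (1 + r)^t
PV = $42,500.00 / (1 + 0.045)^4
PV = $42,500.00 / 1.1925186
PV = $35,638.86

PV = FV / (1 + r)^t = $35,638.86


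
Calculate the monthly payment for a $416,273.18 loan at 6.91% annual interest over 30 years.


Loan payment formula: PMT = PV × r / (1 − (1 + r)^(−n))
Monthly rate r = 0.0691/12 ≈ 0.00575833, n = 360 months
Denominator: 1 − (1 + 0.0691/12)^(−360) = 0.873442
PMT = $416,273.18 × (0.0691/12) / 0.873442
PMT = $2,744.36 per month

PMT = PV × r / (1-(1+r)^(-n)) = $2,744.36/month


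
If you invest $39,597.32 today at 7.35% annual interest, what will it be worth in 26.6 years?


Future value formula: FV = PV × (1 + r)^t
FV = $39,597.32 × (1 + 0.0735)^26.6
FV = $39,597.32 × 6.596818
FV = $261,216.31

FV = PV × (1 + r)^t = $261,216.31


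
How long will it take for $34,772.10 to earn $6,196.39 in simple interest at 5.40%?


Rearrange the simple interest formula for t:
I = P × r × t  ⇒  t = I / (P × r)
t = $6,196.39 / ($34,772.10 × 0.054)
t = 3.3

t = I/(P×r) = 3.3 years


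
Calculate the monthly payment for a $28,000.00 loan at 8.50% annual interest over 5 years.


Loan payment formula: PMT = PV × r / (1 − (1 + r)^(−n))
Monthly rate r = 0.085/12 ≈ 0.00708333, n = 60 months
Denominator: 1 − (1 + 0.085/12)^(−60) = 0.345250
PMT = $28,000.00 × (0.085/12) / 0.345250
PMT = $574.46 per month

PMT = PV × r / (1-(1+r)^(-n)) = $574.46/month


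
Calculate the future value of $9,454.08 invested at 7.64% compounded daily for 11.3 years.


Compound interest formula: A = P(1 + r/n)^(nt)
A = $9,454.08 × (1 + 0.0764/365)^(365 × 11.3)
Growth factor: (1 + 0.0764/365)^4124.5 = 2.370805
A = $9,454.08 × 2.370805
A = $22,413.78

A = P(1 + r/n)^(nt) = $22,413.78


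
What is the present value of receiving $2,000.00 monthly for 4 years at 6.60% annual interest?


Present value of an ordinary annuity: PV = PMT × (1 − (1 + r)^(−n)) / r
Monthly rate r = 0.066/12 = 0.0055, n = 48
PV = $2,000.00 × (1 − (1 + 0.066/12)^(−48)) / (0.066/12)
PV = $2,000.00 × 42.085590
PV = $84,171.18

PV = PMT × (1-(1+r)^(-n))/r = $84,171.18


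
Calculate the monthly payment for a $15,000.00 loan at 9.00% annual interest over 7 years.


Loan payment formula: PMT = PV × r / (1 − (1 + r)^(−n))
Monthly rate r = 0.09/12 = 0.0075, n = 84 months
Denominator: 1 − (1 + 0.09/12)^(−84) = 0.466155
PMT = $15,000.00 × (0.09/12) / 0.466155
PMT = $241.34 per month

PMT = PV × r / (1-(1+r)^(-n)) = $241.34/month


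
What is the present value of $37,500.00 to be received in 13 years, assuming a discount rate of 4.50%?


Present value formula: PV = FV / (1 + r)^t
PV = $37,500.00 / (1 + 0.045)^13
PV = $37,500.00 / 1.772196
PV = $21,160.19

PV = FV / (1 + r)^t = $21,160.19


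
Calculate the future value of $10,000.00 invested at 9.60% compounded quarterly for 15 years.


Compound interest formula: A = P(1 + r/n)^(nt)
A = $10,000.00 × (1 + 0.096/4)^(4 × 15)
Growth factor: (1 + 0.096/4)^60 = 4.149516
A = $10,000.00 × 4.149516
A = $41,495.16

A = P(1 + r/n)^(nt) = $41,495.16


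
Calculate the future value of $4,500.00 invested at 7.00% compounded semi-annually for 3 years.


Compound interest formula: A = P(1 + r/n)^(nt)
A = $4,500.00 × (1 + 0.07/2)^(2 × 3)
Growth factor: (1 + 0.07/2)^6 = 1.229255
A = $4,500.00 × 1.229255
A = $5,531.65

A = P(1 + r/n)^(nt) = $5,531.65


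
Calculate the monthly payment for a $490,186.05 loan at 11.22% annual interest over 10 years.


Loan payment formula: PMT = PV × r / (1 − (1 + r)^(−n))
Monthly rate r = 0.1122/12 = 0.00935, n = 120 months
Denominator: 1 − (1 + 0.1122/12)^(−120) = 0.672670
PMT = $490,186.05 × (0.1122/12) / 0.672670
PMT = $6,813.50 per month

PMT = PV × r / (1-(1+r)^(-n)) = $6,813.50/month


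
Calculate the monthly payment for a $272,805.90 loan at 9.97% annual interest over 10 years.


Loan payment formula: PMT = PV × r / (1 − (1 + r)^(−n))
Monthly rate r = 0.0997/12 ≈ 0.00830833, n = 120 months
Denominator: 1 − (1 + 0.0997/12)^(−120) = 0.629492
PMT = $272,805.90 × (0.0997/12) / 0.629492
PMT = $3,600.62 per month

PMT = PV × r / (1-(1+r)^(-n)) = $3,600.62/month


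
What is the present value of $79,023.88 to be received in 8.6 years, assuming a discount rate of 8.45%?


Present value formula: PV = FV / (1 + r)^t
PV = $79,023.88 / (1 + 0.0845)^8.6
PV = $79,023.88 / 2.0089734
PV = $39,335.45

PV = FV / (1 + r)^t = $39,335.45


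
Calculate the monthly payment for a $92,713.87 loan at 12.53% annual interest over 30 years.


Loan payment formula: PMT = PV × r / (1 − (1 + r)^(−n))
Monthly rate r = 0.1253/12 ≈ 0.01044167, n = 360 months
Denominator: 1 − (1 + 0.1253/12)^(−360) = 0.976234
PMT = $92,713.87 × (0.1253/12) / 0.976234
PMT = $991.65 per month

PMT = PV × r / (1-(1+r)^(-n)) = $991.65/month


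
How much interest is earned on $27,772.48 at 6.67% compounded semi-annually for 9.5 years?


Compound interest earned = final amount − principal.
A = P(1 + r/n)^(nt) = $27,772.48 × (1 + 0.0667/2)^(2 × 9.5) = $51,798.37
Interest = A − P = $51,798.37 − $27,772.48 = $24,025.89

Interest = A - P = $24,025.89


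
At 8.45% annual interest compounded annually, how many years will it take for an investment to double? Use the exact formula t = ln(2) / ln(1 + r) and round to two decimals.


Doubling condition: (1 + r)^t = 2
Take ln of both sides: t × ln(1 + r) = ln(2)
t = ln(2) / ln(1 + r)
t = 0.693147 / 0.081119
t = 8.54

t = ln(2) / ln(1 + r) = 8.54 years


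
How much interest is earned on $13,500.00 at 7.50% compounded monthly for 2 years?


Compound interest earned = final amount − principal.
A = P(1 + r/n)^(nt) = $13,500.00 × (1 + 0.075/12)^(12 × 2) = $15,677.44
Interest = A − P = $15,677.44 − $13,500.00 = $2,177.44

Interest = A - P = $2,177.44


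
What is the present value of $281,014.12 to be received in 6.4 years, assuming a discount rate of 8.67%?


Present value formula: PV = FV / (1 + r)^t
PV = $281,014.12 / (1 + 0.0867)^6.4
PV = $281,014.12 / 1.70255782
PV = $165,054.08

PV = FV / (1 + r)^t = $165,054.08


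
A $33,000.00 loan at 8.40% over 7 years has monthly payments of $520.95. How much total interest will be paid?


Total paid over the life of the loan = PMT × n.
Total paid = $520.95 × 84 = $43,759.80
Total interest = total paid − principal = $43,759.80 − $33,000.00 = $10,759.80

Total interest = (PMT × n) - PV = $10,759.80


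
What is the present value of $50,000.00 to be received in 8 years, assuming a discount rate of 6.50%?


Present value formula: PV = FV / (1 + r)^t
PV = $50,000.00 / (1 + 0.065)^8
PV = $50,000.00 / 1.6549957
PV = $30,211.56

PV = FV / (1 + r)^t = $30,211.56


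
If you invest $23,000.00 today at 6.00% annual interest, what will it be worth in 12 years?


Future value formula: FV = PV × (1 + r)^t
FV = $23,000.00 × (1 + 0.06)^12
FV = $23,000.00 × 2.0121965
FV = $46,280.52

FV = PV × (1 + r)^t = $46,280.52


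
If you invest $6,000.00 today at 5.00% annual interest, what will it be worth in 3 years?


Future value formula: FV = PV × (1 + r)^t
FV = $6,000.00 × (1 + 0.05)^3
FV = $6,000.00 × 1.157625
FV = $6,945.75

FV = PV × (1 + r)^t = $6,945.75


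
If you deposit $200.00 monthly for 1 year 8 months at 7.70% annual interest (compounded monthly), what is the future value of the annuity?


Future value of an ordinary annuity: FV = PMT × ((1 + r)^n − 1) / r
Monthly rate r = 0.077/12 ≈ 0.00641667, n = 20
FV = $200.00 × ((1 + 0.077/12)^20 − 1) / (0.077/12)
FV = $200.00 × 21.267411
FV = $4,253.48

FV = PMT × ((1+r)^n - 1)/r = $4,253.48


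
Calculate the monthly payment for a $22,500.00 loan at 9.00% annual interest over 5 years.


Loan payment formula: PMT = PV × r / (1 − (1 + r)^(−n))
Monthly rate r = 0.09/12 = 0.0075, n = 60 months
Denominator: 1 − (1 + 0.09/12)^(−60) = 0.361300
PMT = $22,500.00 × (0.09/12) / 0.361300
PMT = $467.06 per month

PMT = PV × r / (1-(1+r)^(-n)) = $467.06/month


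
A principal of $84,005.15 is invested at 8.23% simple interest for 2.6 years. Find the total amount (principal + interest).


Total amount formula: A = P(1 + rt) = P + P·r·t
Interest: I = P × r × t = $84,005.15 × 0.0823 × 2.6 = $17,975.42
A = P + I = $84,005.15 + $17,975.42 = $101,980.57

A = P + I = P(1 + rt) = $101,980.57


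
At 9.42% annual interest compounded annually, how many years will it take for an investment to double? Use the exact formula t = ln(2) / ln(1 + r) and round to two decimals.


Doubling condition: (1 + r)^t = 2
Take ln of both sides: t × ln(1 + r) = ln(2)
t = ln(2) / ln(1 + r)
t = 0.693147 / 0.090024
t = 7.70

t = ln(2) / ln(1 + r) = 7.70 years


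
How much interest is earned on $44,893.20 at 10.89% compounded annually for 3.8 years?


Compound interest earned = final amount − principal.
A = P(1 + r/n)^(nt) = $44,893.20 × (1 + 0.1089/1)^(1 × 3.8) = $66,492.34
Interest = A − P = $66,492.34 − $44,893.20 = $21,599.14

Interest = A - P = $21,599.14


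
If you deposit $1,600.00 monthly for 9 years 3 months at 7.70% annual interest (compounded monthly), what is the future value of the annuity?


Future value of an ordinary annuity: FV = PMT × ((1 + r)^n − 1) / r
Monthly rate r = 0.077/12 ≈ 0.00641667, n = 111
FV = $1,600.00 × ((1 + 0.077/12)^111 − 1) / (0.077/12)
FV = $1,600.00 × 161.133441
FV = $257,813.51

FV = PMT × ((1+r)^n - 1)/r = $257,813.51


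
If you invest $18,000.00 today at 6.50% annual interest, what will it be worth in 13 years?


Future value formula: FV = PV × (1 + r)^t
FV = $18,000.00 × (1 + 0.065)^13
FV = $18,000.00 × 2.267487
FV = $40,814.77

FV = PV × (1 + r)^t = $40,814.77


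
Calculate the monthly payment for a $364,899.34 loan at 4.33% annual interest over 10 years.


Loan payment formula: PMT = PV × r / (1 − (1 + r)^(−n))
Monthly rate r = 0.0433/12 ≈ 0.00360833, n = 120 months
Denominator: 1 − (1 + 0.0433/12)^(−120) = 0.350934
PMT = $364,899.34 × (0.0433/12) / 0.350934
PMT = $3,751.93 per month

PMT = PV × r / (1-(1+r)^(-n)) = $3,751.93/month


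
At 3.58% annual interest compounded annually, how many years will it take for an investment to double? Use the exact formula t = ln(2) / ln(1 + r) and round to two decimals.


Doubling condition: (1 + r)^t = 2
Take ln of both sides: t × ln(1 + r) = ln(2)
t = ln(2) / ln(1 + r)
t = 0.693147 / 0.035174
t = 19.71

t = ln(2) / ln(1 + r) = 19.71 years


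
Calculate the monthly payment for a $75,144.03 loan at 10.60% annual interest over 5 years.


Loan payment formula: PMT = PV × r / (1 − (1 + r)^(−n))
Monthly rate r = 0.106/12 ≈ 0.00883333, n = 60 months
Denominator: 1 − (1 + 0.106/12)^(−60) = 0.410024
PMT = $75,144.03 × (0.106/12) / 0.410024
PMT = $1,618.86 per month

PMT = PV × r / (1-(1+r)^(-n)) = $1,618.86/month


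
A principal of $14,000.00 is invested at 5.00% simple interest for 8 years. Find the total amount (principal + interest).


Total amount formula: A = P(1 + rt) = P + P·r·t
Interest: I = P × r × t = $14,000.00 × 0.05 × 8 = $5,600.00
A = P + I = $14,000.00 + $5,600.00 = $19,600.00

A = P + I = P(1 + rt) = $19,600.00


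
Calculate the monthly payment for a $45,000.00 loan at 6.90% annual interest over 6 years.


Loan payment formula: PMT = PV × r / (1 − (1 + r)^(−n))
Monthly rate r = 0.069/12 = 0.00575, n = 72 months
Denominator: 1 − (1 + 0.069/12)^(−72) = 0.338215
PMT = $45,000.00 × (0.069/12) / 0.338215
PMT = $765.05 per month

PMT = PV × r / (1-(1+r)^(-n)) = $765.05/month


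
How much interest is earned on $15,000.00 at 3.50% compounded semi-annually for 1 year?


Compound interest earned = final amount − principal.
A = P(1 + r/n)^(nt) = $15,000.00 × (1 + 0.035/2)^(2 × 1) = $15,529.59
Interest = A − P = $15,529.59 − $15,000.00 = $529.59

Interest = A - P = $529.59


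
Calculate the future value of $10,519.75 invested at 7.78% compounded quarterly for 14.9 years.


Compound interest formula: A = P(1 + r/n)^(nt)
A = $10,519.75 × (1 + 0.0778/4)^(4 × 14.9)
Growth factor: (1 + 0.0778/4)^59.6 = 3.152169
A = $10,519.75 × 3.152169
A = $33,160.03

A = P(1 + r/n)^(nt) = $33,160.03


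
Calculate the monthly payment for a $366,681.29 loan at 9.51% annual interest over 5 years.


Loan payment formula: PMT = PV × r / (1 − (1 + r)^(−n))
Monthly rate r = 0.0951/12 = 0.007925, n = 60 months
Denominator: 1 − (1 + 0.0951/12)^(−60) = 0.377260
PMT = $366,681.29 × (0.0951/12) / 0.377260
PMT = $7,702.78 per month

PMT = PV × r / (1-(1+r)^(-n)) = $7,702.78/month


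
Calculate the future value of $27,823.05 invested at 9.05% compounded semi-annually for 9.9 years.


Compound interest formula: A = P(1 + r/n)^(nt)
A = $27,823.05 × (1 + 0.0905/2)^(2 × 9.9)
Growth factor: (1 + 0.0905/2)^19.8 = 2.4019253
A = $27,823.05 × 2.4019253
A = $66,828.89

A = P(1 + r/n)^(nt) = $66,828.89


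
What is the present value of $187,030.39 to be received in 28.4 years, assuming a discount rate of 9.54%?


Present value formula: PV = FV / (1 + r)^t
PV = $187,030.39 / (1 + 0.0954)^28.4
PV = $187,030.39 / 13.300431
PV = $14,061.98

PV = FV / (1 + r)^t = $14,061.98


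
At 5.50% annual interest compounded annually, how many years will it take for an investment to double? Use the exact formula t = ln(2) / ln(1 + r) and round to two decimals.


Doubling condition: (1 + r)^t = 2
Take ln of both sides: t × ln(1 + r) = ln(2)
t = ln(2) / ln(1 + r)
t = 0.693147 / 0.053541
t = 12.95

t = ln(2) / ln(1 + r) = 12.95 years


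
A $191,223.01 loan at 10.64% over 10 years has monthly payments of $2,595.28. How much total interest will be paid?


Total paid over the life of the loan = PMT × n.
Total paid = $2,595.28 × 120 = $311,433.60
Total interest = total paid − principal = $311,433.60 − $191,223.01 = $120,210.59

Total interest = (PMT × n) - PV = $120,210.59


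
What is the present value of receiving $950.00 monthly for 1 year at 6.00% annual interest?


Present value of an ordinary annuity: PV = PMT × (1 − (1 + r)^(−n)) / r
Monthly rate r = 0.06/12 = 0.005, n = 12
PV = $950.00 × (1 − (1 + 0.06/12)^(−12)) / (0.06/12)
PV = $950.00 × 11.618932
PV = $11,037.99

PV = PMT × (1-(1+r)^(-n))/r = $11,037.99


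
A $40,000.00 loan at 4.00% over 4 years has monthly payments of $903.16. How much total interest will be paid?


Total paid over the life of the loan = PMT × n.
Total paid = $903.16 × 48 = $43,351.68
Total interest = total paid − principal = $43,351.68 − $40,000.00 = $3,351.68

Total interest = (PMT × n) - PV = $3,351.68


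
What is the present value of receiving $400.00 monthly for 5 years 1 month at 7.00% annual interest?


Present value of an ordinary annuity: PV = PMT × (1 − (1 + r)^(−n)) / r
Monthly rate r = 0.07/12 ≈ 0.00583333, n = 61
PV = $400.00 × (1 − (1 + 0.07/12)^(−61)) / (0.07/12)
PV = $400.00 × 51.203308
PV = $20,481.32

PV = PMT × (1-(1+r)^(-n))/r = $20,481.32


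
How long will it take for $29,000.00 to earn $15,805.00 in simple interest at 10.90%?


Rearrange the simple interest formula for t:
I = P × r × t  ⇒  t = I / (P × r)
t = $15,805.00 / ($29,000.00 × 0.109)
t = 5

t = I/(P×r) = 5 years


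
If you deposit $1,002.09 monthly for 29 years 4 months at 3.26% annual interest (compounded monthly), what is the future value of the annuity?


Future value of an ordinary annuity: FV = PMT × ((1 + r)^n − 1) / r
Monthly rate r = 0.0326/12 ≈ 0.00271667, n = 352
FV = $1,002.09 × ((1 + 0.0326/12)^352 − 1) / (0.0326/12)
FV = $1,002.09 × 588.439084
FV = $589,668.92

FV = PMT × ((1+r)^n - 1)/r = $589,668.92


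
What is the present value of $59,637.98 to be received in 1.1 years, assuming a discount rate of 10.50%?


Present value formula: PV = FV / (1 + r)^t
PV = $59,637.98 / (1 + 0.105)^1.1
PV = $59,637.98 / 1.1160882
PV = $53,434.83

PV = FV / (1 + r)^t = $53,434.83


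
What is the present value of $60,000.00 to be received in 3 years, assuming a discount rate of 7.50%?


Present value formula: PV = FV / (1 + r)^t
PV = $60,000.00 / (1 + 0.075)^3
PV = $60,000.00 / 1.242297
PV = $48,297.63

PV = FV / (1 + r)^t = $48,297.63


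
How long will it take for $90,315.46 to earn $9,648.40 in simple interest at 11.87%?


Rearrange the simple interest formula for t:
I = P × r × t  ⇒  t = I / (P × r)
t = $9,648.40 / ($90,315.46 × 0.1187)
t = 0.9

t = I/(P×r) = 0.9 years


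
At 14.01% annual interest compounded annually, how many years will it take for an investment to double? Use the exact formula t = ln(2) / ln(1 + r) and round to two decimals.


Doubling condition: (1 + r)^t = 2
Take ln of both sides: t × ln(1 + r) = ln(2)
t = ln(2) / ln(1 + r)
t = 0.693147 / 0.131116
t = 5.29

t = ln(2) / ln(1 + r) = 5.29 years


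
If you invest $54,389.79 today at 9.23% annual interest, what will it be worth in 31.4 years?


Future value formula: FV = PV × (1 + r)^t
FV = $54,389.79 × (1 + 0.0923)^31.4
FV = $54,389.79 × 15.9932497
FV = $869,869.49

FV = PV × (1 + r)^t = $869,869.49


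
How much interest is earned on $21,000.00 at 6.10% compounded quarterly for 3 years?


Compound interest earned = final amount − principal.
A = P(1 + r/n)^(nt) = $21,000.00 × (1 + 0.061/4)^(4 × 3) = $25,182.29
Interest = A − P = $25,182.29 − $21,000.00 = $4,182.29

Interest = A - P = $4,182.29


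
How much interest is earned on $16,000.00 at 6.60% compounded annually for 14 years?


Compound interest earned = final amount − principal.
A = P(1 + r/n)^(nt) = $16,000.00 × (1 + 0.066/1)^(1 × 14) = $39,149.02
Interest = A − P = $39,149.02 − $16,000.00 = $23,149.02

Interest = A - P = $23,149.02


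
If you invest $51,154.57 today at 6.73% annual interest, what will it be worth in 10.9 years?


Future value formula: FV = PV × (1 + r)^t
FV = $51,154.57 × (1 + 0.0673)^10.9
FV = $51,154.57 × 2.033869
FV = $104,041.69

FV = PV × (1 + r)^t = $104,041.69


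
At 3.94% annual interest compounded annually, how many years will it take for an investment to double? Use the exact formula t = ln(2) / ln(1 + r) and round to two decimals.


Doubling condition: (1 + r)^t = 2
Take ln of both sides: t × ln(1 + r) = ln(2)
t = ln(2) / ln(1 + r)
t = 0.693147 / 0.038644
t = 17.94

t = ln(2) / ln(1 + r) = 17.94 years


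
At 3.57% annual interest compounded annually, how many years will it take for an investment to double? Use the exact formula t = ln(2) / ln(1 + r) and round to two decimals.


Doubling condition: (1 + r)^t = 2
Take ln of both sides: t × ln(1 + r) = ln(2)
t = ln(2) / ln(1 + r)
t = 0.693147 / 0.035078
t = 19.76

t = ln(2) / ln(1 + r) = 19.76 years


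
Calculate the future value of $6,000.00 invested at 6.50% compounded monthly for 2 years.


Compound interest formula: A = P(1 + r/n)^(nt)
A = $6,000.00 × (1 + 0.065/12)^(12 × 2)
Growth factor: (1 + 0.065/12)^24 = 1.138429
A = $6,000.00 × 1.138429
A = $6,830.57

A = P(1 + r/n)^(nt) = $6,830.57


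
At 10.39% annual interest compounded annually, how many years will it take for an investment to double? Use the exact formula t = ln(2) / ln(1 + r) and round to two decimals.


Doubling condition: (1 + r)^t = 2
Take ln of both sides: t × ln(1 + r) = ln(2)
t = ln(2) / ln(1 + r)
t = 0.693147 / 0.098849
t = 7.01

t = ln(2) / ln(1 + r) = 7.01 years


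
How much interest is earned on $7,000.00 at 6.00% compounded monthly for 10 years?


Compound interest earned = final amount − principal.
A = P(1 + r/n)^(nt) = $7,000.00 × (1 + 0.06/12)^(12 × 10) = $12,735.78
Interest = A − P = $12,735.78 − $7,000.00 = $5,735.78

Interest = A - P = $5,735.78


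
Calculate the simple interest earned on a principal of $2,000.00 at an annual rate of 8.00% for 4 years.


Simple interest formula: I = P × r × t
I = $2,000.00 × 0.08 × 4
I = $640.00

I = P × r × t = $640.00


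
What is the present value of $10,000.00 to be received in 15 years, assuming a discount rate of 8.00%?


Present value formula: PV = FV / (1 + r)^t
PV = $10,000.00 / (1 + 0.08)^15
PV = $10,000.00 / 3.172169
PV = $3,152.42

PV = FV / (1 + r)^t = $3,152.42
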